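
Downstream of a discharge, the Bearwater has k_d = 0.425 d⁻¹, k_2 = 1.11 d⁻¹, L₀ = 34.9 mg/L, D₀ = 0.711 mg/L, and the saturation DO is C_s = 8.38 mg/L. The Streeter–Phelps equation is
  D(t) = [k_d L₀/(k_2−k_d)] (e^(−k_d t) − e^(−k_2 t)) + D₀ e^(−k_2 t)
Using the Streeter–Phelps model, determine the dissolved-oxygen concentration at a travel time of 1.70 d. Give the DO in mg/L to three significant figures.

DO ≈ 1.04 mg/L

k_d L₀/(k_2−k_d) = 0.425×34.9/(1.11−0.425) = 14.83/0.6850 = 21.65 mg/L.
e^(−k_d t) = e^(−0.425×1.700) = 0.4855; e^(−k_2 t) = e^(−1.11×1.700) = 0.1515.
D = 21.65 × (0.4855 − 0.1515) + 0.711 × 0.1515 = 7.232 + 0.1077 = 7.340 mg/L.
DO = C_s − D = 8.38 − 7.340 = 1.040 mg/L.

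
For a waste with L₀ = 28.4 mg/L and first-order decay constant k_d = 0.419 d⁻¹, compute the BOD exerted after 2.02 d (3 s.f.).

y ≈ 16.2 mg/L

y_t = L₀(1 − e^(−k_d t)) = 28.4 × (1 − e^(−0.419×2.02))
= 28.4 × (1 − 0.4290) = 28.4 × 0.5710 = 16.22 mg/L.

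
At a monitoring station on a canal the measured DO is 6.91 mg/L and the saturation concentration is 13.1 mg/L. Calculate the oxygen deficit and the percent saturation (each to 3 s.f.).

D ≈ 6.19 mg/L; 52.7 % saturation

D = C_s − C = 13.1 − 6.91 = 6.19 mg/L.
% saturation = 6.91/13.1 × 100 = 52.7 %.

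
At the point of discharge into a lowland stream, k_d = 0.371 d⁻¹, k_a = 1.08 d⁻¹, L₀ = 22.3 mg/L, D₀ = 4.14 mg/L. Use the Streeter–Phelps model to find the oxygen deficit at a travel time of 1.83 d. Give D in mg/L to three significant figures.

D ≈ 4.87 mg/L

k_d L₀/(k_a−k_d) = 0.371×22.3/(1.08−0.371) = 8.273/0.7090 = 11.67 mg/L.
e^(−k_d t) = e^(−0.371×1.830) = 0.5072; e^(−k_a t) = e^(−1.08×1.830) = 0.1386.
D = 11.67 × (0.5072 − 0.1386) + 4.14 × 0.1386 = 4.301 + 0.5737 = 4.875 mg/L.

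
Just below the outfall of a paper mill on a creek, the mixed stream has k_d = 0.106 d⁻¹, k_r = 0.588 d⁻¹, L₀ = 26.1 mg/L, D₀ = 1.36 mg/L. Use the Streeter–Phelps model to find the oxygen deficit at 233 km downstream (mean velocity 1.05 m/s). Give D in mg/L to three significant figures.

D ≈ 3.40 mg/L

Travel time t = x/v = 233 km / (1.05 m/s) = 233000 m / 1.05 m/s = 221900 s = 2.568 d.
k_d L₀/(k_r−k_d) = 0.106×26.1/(0.588−0.106) = 2.767/0.4820 = 5.740 mg/L.
e^(−k_d t) = e^(−0.106×2.568) = 0.7617; e^(−k_r t) = e^(−0.588×2.568) = 0.2209.
D = 5.740 × (0.7617 − 0.2209) + 1.36 × 0.2209 = 3.104 + 0.3004 = 3.404 mg/L.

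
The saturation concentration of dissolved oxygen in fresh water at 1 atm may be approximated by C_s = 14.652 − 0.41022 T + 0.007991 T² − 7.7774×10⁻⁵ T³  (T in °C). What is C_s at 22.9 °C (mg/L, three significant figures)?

C_s = 14.652 − 0.41022×22.9 + 0.007991×22.9² − 7.7774×10⁻⁵×22.9³ = 8.515 mg/L.

C_s ≈ 8.51 mg/L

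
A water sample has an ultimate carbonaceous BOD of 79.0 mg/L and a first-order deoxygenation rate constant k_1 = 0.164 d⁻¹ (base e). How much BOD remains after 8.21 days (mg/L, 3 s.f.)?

L ≈ 20.6 mg/L

L_t = L₀ e^(−k_1 t) = 79.0 × e^(−0.164×8.21) = 79.0 × 0.2602 = 20.55 mg/L.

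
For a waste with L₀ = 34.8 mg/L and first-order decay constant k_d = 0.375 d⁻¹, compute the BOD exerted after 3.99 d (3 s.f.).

y_t = L₀(1 − e^(−k_d t)) = 34.8 × (1 − e^(−0.375×3.99))
= 34.8 × (1 − 0.2240) = 34.8 × 0.7760 = 27.01 mg/L.

y ≈ 27.0 mg/L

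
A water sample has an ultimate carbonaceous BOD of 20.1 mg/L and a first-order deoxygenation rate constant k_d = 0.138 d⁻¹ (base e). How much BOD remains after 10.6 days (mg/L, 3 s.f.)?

L_t = L₀ e^(−k_d t) = 20.1 × e^(−0.138×10.6) = 20.1 × 0.2316 = 4.655 mg/L.

L ≈ 4.65 mg/L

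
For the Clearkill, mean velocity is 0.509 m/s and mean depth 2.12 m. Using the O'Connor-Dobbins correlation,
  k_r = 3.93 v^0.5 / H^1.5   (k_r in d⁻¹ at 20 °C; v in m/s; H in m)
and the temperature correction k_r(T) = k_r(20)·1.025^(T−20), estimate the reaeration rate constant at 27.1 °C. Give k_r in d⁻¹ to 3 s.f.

k_r(20) = 3.93 × 0.509^0.5 / 2.12^1.5 = 3.93 × 0.7134 / 3.087 = 0.9083 d⁻¹.
k_r(27.1) = 0.9083 × 1.025^(27.1−20) = 0.9083 × 1.192 = 1.082 d⁻¹.

k_r ≈ 1.08 d⁻¹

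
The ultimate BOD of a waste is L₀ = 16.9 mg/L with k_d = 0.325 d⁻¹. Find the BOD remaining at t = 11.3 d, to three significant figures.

L ≈ 0.429 mg/L

L_t = L₀ e^(−k_d t) = 16.9 × e^(−0.325×11.3) = 16.9 × 0.02541 = 0.4295 mg/L.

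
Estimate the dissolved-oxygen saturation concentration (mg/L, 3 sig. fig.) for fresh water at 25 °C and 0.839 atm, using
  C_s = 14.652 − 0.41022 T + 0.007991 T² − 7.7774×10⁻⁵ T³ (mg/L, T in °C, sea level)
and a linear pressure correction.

At sea level: C_s = 14.652 − 0.41022×25 + 0.007991×25² − 7.7774×10⁻⁵×25³ = 8.176 mg/L.
Pressure correction: C_s' = 8.176 × 0.839 = 6.859 mg/L.

C_s ≈ 6.86 mg/L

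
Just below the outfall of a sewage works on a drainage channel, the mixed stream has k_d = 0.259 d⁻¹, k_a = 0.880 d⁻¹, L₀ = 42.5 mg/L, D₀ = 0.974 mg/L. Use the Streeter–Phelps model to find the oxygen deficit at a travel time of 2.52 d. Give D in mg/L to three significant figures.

k_d L₀/(k_a−k_d) = 0.259×42.5/(0.880−0.259) = 11.01/0.6210 = 17.73 mg/L.
e^(−k_d t) = e^(−0.259×2.520) = 0.5206; e^(−k_a t) = e^(−0.880×2.520) = 0.1089.
D = 17.73 × (0.5206 − 0.1089) + 0.974 × 0.1089 = 7.299 + 0.1060 = 7.405 mg/L.

D ≈ 7.40 mg/L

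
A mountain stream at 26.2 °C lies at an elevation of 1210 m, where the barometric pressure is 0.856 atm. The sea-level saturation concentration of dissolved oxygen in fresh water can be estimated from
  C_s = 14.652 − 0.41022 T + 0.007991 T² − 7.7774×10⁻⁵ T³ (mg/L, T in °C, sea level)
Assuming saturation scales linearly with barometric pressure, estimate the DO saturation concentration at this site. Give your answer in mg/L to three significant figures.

At sea level: C_s = 14.652 − 0.41022×26.2 + 0.007991×26.2² − 7.7774×10⁻⁵×26.2³ = 7.991 mg/L.
Pressure correction: C_s' = 7.991 × 0.856 = 6.840 mg/L.

C_s ≈ 6.84 mg/L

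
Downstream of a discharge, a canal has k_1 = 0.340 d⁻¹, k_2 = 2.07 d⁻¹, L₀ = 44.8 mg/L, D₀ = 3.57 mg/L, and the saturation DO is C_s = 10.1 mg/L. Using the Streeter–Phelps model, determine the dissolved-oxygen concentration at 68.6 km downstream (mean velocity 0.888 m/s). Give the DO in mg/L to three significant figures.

DO ≈ 4.43 mg/L

Travel time t = x/v = 68.6 km / (0.888 m/s) = 68600 m / 0.888 m/s = 77250 s = 0.8941 d.
k_1 L₀/(k_2−k_1) = 0.340×44.8/(2.07−0.340) = 15.23/1.730 = 8.805 mg/L.
e^(−k_1 t) = e^(−0.340×0.8941) = 0.7379; e^(−k_2 t) = e^(−2.07×0.8941) = 0.1571.
D = 8.805 × (0.7379 − 0.1571) + 3.57 × 0.1571 = 5.113 + 0.5609 = 5.674 mg/L.
DO = C_s − D = 10.1 − 5.674 = 4.426 mg/L.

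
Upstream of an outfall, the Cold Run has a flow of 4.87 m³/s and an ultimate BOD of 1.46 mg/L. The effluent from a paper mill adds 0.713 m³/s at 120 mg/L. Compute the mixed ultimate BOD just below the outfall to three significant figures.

Flow-weighted mixing: C = (Q_r C_r + Q_w C_w)/(Q_r + Q_w)
= (4.87×1.46 + 0.713×120)/(4.87 + 0.713) = 92.67/5.583 = 16.60 mg/L.

16.6 mg/L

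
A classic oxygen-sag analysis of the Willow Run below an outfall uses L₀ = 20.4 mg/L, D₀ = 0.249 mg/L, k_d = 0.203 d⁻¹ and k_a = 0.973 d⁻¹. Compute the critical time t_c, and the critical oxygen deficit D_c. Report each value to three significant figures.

t_c ≈ 1.97 d; D_c ≈ 2.85 mg/L

t_c = [1/(k_a−k_d)] ln[(k_a/k_d)(1 − D₀(k_a−k_d)/(k_d L₀))]
= [1/(0.973−0.203)] ln[(0.973/0.203)(1 − 0.249×0.7700/(0.203×20.4))]
= (1/0.7700) ln[4.793 × 0.9537] = 1.299 × ln(4.571) = 1.299 × 1.520 = 1.974 d.
L(t_c) = L₀ e^(−k_d t_c) = 20.4 × 0.6699 = 13.67 mg/L, and at the critical point k_a D_c = k_d L, so D_c = (0.203/0.973) × 13.67 = 2.851 mg/L.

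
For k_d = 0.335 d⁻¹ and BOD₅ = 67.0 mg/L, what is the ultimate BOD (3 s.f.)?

BOD₅ = L₀(1 − e^(−5k_d)) ⇒ L₀ = BOD₅ / (1 − e^(−5×0.335))
= 67.0 / (1 − 0.1873) = 67.0 / 0.8127 = 82.44 mg/L.

L₀ ≈ 82.4 mg/L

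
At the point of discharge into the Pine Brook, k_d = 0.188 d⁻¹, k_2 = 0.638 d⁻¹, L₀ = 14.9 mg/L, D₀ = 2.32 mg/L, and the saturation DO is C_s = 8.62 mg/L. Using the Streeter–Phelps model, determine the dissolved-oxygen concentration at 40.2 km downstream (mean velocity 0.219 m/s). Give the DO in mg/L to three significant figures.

DO ≈ 5.45 mg/L

Travel time t = x/v = 40.2 km / (0.219 m/s) = 40200 m / 0.219 m/s = 183600 s = 2.125 d.
k_d L₀/(k_2−k_d) = 0.188×14.9/(0.638−0.188) = 2.801/0.4500 = 6.225 mg/L.
e^(−k_d t) = e^(−0.188×2.125) = 0.6707; e^(−k_2 t) = e^(−0.638×2.125) = 0.2578.
D = 6.225 × (0.6707 − 0.2578) + 2.32 × 0.2578 = 2.570 + 0.5982 = 3.168 mg/L.
DO = C_s − D = 8.62 − 3.168 = 5.452 mg/L.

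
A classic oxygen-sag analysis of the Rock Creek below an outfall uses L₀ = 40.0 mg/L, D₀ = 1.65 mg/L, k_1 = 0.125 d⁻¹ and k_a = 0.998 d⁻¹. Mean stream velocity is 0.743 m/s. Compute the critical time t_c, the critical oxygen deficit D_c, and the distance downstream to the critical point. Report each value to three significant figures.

t_c = [1/(k_a−k_1)] ln[(k_a/k_1)(1 − D₀(k_a−k_1)/(k_1 L₀))]
= [1/(0.998−0.125)] ln[(0.998/0.125)(1 − 1.65×0.8730/(0.125×40.0))]
= (1/0.8730) ln[7.984 × 0.7119] = 1.145 × ln(5.684) = 1.145 × 1.738 = 1.990 d.
L(t_c) = L₀ e^(−k_1 t_c) = 40.0 × 0.7797 = 31.19 mg/L, and at the critical point k_a D_c = k_1 L, so D_c = (0.125/0.998) × 31.19 = 3.906 mg/L.
x_c = v t_c = 0.743 m/s × 1.990 d × 86400 s/d = 127800 m ≈ 128 km.

t_c ≈ 1.99 d; D_c ≈ 3.91 mg/L; x_c ≈ 128 km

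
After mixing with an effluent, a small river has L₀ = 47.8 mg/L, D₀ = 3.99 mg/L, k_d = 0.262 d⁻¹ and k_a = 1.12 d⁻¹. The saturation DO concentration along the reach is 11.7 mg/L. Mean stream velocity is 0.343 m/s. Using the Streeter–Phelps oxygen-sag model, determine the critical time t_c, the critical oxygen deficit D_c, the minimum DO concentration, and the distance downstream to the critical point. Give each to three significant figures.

t_c ≈ 1.32 d; D_c ≈ 7.91 mg/L; min DO ≈ 3.79 mg/L; x_c ≈ 39.1 km

t_c = [1/(k_a−k_d)] ln[(k_a/k_d)(1 − D₀(k_a−k_d)/(k_d L₀))]
= [1/(1.12−0.262)] ln[(1.12/0.262)(1 − 3.99×0.8580/(0.262×47.8))]
= (1/0.8580) ln[4.275 × 0.7266] = 1.166 × ln(3.106) = 1.166 × 1.133 = 1.321 d.
D_c = (k_d/k_a) L₀ e^(−k_d t_c) = (0.262/1.12) × 47.8 × e^(−0.262×1.321) = 0.2339 × 47.8 × 0.7074 = 7.910 mg/L.
Minimum DO = C_s − D_c = 11.7 − 7.910 = 3.790 mg/L.
x_c = v t_c = 0.343 m/s × 1.321 d × 86400 s/d = 39150 m ≈ 39.1 km.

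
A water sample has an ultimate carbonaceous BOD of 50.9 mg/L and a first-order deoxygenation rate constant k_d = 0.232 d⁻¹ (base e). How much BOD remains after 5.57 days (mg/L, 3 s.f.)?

L ≈ 14.0 mg/L

L_t = L₀ e^(−k_d t) = 50.9 × e^(−0.232×5.57) = 50.9 × 0.2747 = 13.98 mg/L.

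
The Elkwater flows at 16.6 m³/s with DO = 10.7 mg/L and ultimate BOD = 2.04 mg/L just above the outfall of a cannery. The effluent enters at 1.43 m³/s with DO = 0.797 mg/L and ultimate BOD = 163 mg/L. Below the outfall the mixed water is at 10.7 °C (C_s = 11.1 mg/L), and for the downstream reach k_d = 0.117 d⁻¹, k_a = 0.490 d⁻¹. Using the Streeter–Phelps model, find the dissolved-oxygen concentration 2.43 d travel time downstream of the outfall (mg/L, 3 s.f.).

DO ≈ 8.66 mg/L

Mixed DO = (16.6×10.7 + 1.43×0.797)/(16.6+1.43) = 178.8/18.03 = 9.915 mg/L.
Mixed L₀ = (16.6×2.04 + 1.43×163)/(18.03) = 267.0/18.03 = 14.81 mg/L.
Initial deficit D₀ = C_s − DO₀ = 11.1 − 9.915 = 1.185 mg/L.
D(2.43) = [0.117×14.81/(0.490−0.117)](e^(−0.117×2.43) − e^(−0.490×2.43)) + 1.185 e^(−0.490×2.43)
= 4.644 × (0.7525 − 0.3040) + 1.185 × 0.3040 = 2.443 mg/L.
DO = 11.1 − 2.443 = 8.657 mg/L.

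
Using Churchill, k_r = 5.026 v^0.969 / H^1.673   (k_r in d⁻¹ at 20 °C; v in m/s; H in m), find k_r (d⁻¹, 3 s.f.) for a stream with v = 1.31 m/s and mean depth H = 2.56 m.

k_r = 5.026 × 1.31^0.969 / 2.56^1.673 = 5.026 × 1.299 / 4.819 = 1.355 d⁻¹.

k_r ≈ 1.35 d⁻¹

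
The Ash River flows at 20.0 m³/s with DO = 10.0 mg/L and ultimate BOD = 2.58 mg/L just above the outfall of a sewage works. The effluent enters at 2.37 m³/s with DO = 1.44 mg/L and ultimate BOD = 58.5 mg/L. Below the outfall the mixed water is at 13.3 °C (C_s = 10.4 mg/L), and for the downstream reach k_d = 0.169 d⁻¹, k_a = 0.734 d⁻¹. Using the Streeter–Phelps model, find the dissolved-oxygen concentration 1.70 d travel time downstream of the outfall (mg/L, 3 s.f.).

DO ≈ 8.85 mg/L

Mixed DO = (20.0×10.0 + 2.37×1.44)/(20.0+2.37) = 203.4/22.37 = 9.093 mg/L.
Mixed L₀ = (20.0×2.58 + 2.37×58.5)/(22.37) = 190.2/22.37 = 8.504 mg/L.
Initial deficit D₀ = C_s − DO₀ = 10.4 − 9.093 = 1.307 mg/L.
D(1.70) = [0.169×8.504/(0.734−0.169)](e^(−0.169×1.70) − e^(−0.734×1.70)) + 1.307 e^(−0.734×1.70)
= 2.544 × (0.7503 − 0.2871) + 1.307 × 0.2871 = 1.553 mg/L.
DO = 10.4 − 1.553 = 8.847 mg/L.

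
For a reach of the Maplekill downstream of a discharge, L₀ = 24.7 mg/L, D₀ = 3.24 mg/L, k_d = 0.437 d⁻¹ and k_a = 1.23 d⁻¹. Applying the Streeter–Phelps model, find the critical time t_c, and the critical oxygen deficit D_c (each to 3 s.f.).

t_c ≈ 0.962 d; D_c ≈ 5.76 mg/L

With k_a/k_d = 2.815 and 1 − D₀(k_a−k_d)/(k_d L₀) = 0.7620,
t_c = ln(2.815 × 0.7620) / (1.23 − 0.437) = ln(2.145) / 0.7930 = 0.7630/0.7930 = 0.9621 d.
L(t_c) = L₀ e^(−k_d t_c) = 24.7 × 0.6567 = 16.22 mg/L, and at the critical point k_a D_c = k_d L, so D_c = (0.437/1.23) × 16.22 = 5.763 mg/L.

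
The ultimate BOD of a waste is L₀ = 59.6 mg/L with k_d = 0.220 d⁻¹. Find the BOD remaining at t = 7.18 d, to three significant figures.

L ≈ 12.3 mg/L

L_t = L₀ e^(−k_d t) = 59.6 × e^(−0.220×7.18) = 59.6 × 0.2061 = 12.28 mg/L.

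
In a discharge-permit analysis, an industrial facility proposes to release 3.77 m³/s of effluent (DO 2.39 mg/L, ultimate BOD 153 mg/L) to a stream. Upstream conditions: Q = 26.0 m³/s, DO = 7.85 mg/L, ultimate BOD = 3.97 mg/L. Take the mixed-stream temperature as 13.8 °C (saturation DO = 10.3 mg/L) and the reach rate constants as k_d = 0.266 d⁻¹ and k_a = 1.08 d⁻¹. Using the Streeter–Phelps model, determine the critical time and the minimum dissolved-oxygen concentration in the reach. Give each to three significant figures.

t_c ≈ 1.05 d; minimum DO ≈ 6.05 mg/L

Mixed DO = (26.0×7.85 + 3.77×2.39)/(26.0+3.77) = 213.1/29.77 = 7.159 mg/L.
Mixed L₀ = (26.0×3.97 + 3.77×153)/(29.77) = 680.0/29.77 = 22.84 mg/L.
Initial deficit D₀ = C_s − DO₀ = 10.3 − 7.159 = 3.141 mg/L.
t_c = (1/0.8140) ln[(1.08/0.266)(1 − 3.141×0.8140/(0.266×22.84))] = 1.229 × ln(2.351) = 1.050 d.
D_c = (0.266/1.08) × 22.84 × e^(−0.266×1.050) = 0.2463 × 22.84 × 0.7562 = 4.255 mg/L.
Minimum DO = 10.3 − 4.255 = 6.045 mg/L.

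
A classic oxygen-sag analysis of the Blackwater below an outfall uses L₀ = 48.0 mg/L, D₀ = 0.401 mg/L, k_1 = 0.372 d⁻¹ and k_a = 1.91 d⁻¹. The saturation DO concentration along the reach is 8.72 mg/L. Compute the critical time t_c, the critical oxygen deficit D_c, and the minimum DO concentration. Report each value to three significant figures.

t_c ≈ 1.04 d; D_c ≈ 6.35 mg/L; min DO ≈ 2.37 mg/L

At the critical point dD/dt = 0, so k_1 L₀ e^(−k_1 t) = k_a D. Substituting D(t) from the Streeter–Phelps equation and solving for t gives
t_c = ln[(k_a/k_1)(1 − D₀(k_a−k_1)/(k_1 L₀))] / (k_a−k_1).
Here k_a−k_1 = 1.538 d⁻¹ and 1 − D₀(k_a−k_1)/(k_1 L₀) = 1 − 0.401×1.538/(0.372×48.0) = 0.9655, so
t_c = ln(5.134 × 0.9655) / 1.538 = 1.601 / 1.538 = 1.041 d.
L(t_c) = L₀ e^(−k_1 t_c) = 48.0 × 0.6790 = 32.59 mg/L, and at the critical point k_a D_c = k_1 L, so D_c = (0.372/1.91) × 32.59 = 6.347 mg/L.
Minimum DO = C_s − D_c = 8.72 − 6.347 = 2.373 mg/L.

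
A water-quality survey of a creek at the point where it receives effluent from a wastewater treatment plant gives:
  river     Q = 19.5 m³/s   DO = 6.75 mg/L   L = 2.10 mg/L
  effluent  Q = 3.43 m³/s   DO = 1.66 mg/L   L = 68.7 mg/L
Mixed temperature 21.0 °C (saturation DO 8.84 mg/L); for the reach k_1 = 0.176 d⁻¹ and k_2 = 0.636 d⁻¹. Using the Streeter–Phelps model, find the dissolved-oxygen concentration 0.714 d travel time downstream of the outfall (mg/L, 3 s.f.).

DO ≈ 5.89 mg/L

Mixed DO = (19.5×6.75 + 3.43×1.66)/(19.5+3.43) = 137.3/22.93 = 5.989 mg/L.
Mixed L₀ = (19.5×2.10 + 3.43×68.7)/(22.93) = 276.6/22.93 = 12.06 mg/L.
Initial deficit D₀ = C_s − DO₀ = 8.84 − 5.989 = 2.851 mg/L.
D(0.714) = [0.176×12.06/(0.636−0.176)](e^(−0.176×0.714) − e^(−0.636×0.714)) + 2.851 e^(−0.636×0.714)
= 4.615 × (0.8819 − 0.6350) + 2.851 × 0.6350 = 2.950 mg/L.
DO = 8.84 − 2.950 = 5.890 mg/L.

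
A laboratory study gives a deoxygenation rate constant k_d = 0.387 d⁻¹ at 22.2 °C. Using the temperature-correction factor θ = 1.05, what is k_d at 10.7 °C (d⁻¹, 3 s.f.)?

k_d(T₂) = k_d(T₁) · θ^(T₂−T₁) = 0.387 × 1.05^(10.7−22.2)
= 0.387 × 1.05^-11.5 = 0.387 × 0.5706 = 0.2208 d⁻¹.

k_d ≈ 0.221 d⁻¹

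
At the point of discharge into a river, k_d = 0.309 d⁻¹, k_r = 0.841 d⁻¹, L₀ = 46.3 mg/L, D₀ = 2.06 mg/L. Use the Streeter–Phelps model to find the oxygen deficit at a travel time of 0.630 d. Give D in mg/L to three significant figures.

D ≈ 7.52 mg/L

k_d L₀/(k_r−k_d) = 0.309×46.3/(0.841−0.309) = 14.31/0.5320 = 26.89 mg/L.
e^(−k_d t) = e^(−0.309×0.6300) = 0.8231; e^(−k_r t) = e^(−0.841×0.6300) = 0.5887.
D = 26.89 × (0.8231 − 0.5887) + 2.06 × 0.5887 = 6.304 + 1.213 = 7.516 mg/L.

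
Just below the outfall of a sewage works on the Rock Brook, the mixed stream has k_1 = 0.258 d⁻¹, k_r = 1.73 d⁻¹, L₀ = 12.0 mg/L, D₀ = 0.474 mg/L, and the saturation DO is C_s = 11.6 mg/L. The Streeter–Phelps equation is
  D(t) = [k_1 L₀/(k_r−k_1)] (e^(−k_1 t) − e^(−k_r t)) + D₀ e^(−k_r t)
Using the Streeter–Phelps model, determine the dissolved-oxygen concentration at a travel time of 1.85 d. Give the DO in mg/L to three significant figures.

DO ≈ 10.4 mg/L

k_1 L₀/(k_r−k_1) = 0.258×12.0/(1.73−0.258) = 3.096/1.472 = 2.103 mg/L.
e^(−k_1 t) = e^(−0.258×1.850) = 0.6205; e^(−k_r t) = e^(−1.73×1.850) = 0.04074.
D = 2.103 × (0.6205 − 0.04074) + 0.474 × 0.04074 = 1.219 + 0.01931 = 1.239 mg/L.
DO = C_s − D = 11.6 − 1.239 = 10.36 mg/L.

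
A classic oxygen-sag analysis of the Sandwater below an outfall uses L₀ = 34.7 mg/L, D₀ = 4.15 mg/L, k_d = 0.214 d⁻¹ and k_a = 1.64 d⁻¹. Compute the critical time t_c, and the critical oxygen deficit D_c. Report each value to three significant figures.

t_c ≈ 0.310 d; D_c ≈ 4.24 mg/L

With k_a/k_d = 7.664 and 1 − D₀(k_a−k_d)/(k_d L₀) = 0.2031,
t_c = ln(7.664 × 0.2031) / (1.64 − 0.214) = ln(1.556) / 1.426 = 0.4422/1.426 = 0.3101 d.
L(t_c) = L₀ e^(−k_d t_c) = 34.7 × 0.9358 = 32.47 mg/L, and at the critical point k_a D_c = k_d L, so D_c = (0.214/1.64) × 32.47 = 4.237 mg/L.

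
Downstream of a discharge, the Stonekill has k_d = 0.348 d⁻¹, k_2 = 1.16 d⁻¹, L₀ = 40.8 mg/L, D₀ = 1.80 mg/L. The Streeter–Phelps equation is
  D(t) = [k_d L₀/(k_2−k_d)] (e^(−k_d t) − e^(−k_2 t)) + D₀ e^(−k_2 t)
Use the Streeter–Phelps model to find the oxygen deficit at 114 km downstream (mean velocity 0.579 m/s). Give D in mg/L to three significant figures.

D ≈ 6.80 mg/L

Travel time t = x/v = 114 km / (0.579 m/s) = 114000 m / 0.579 m/s = 196900 s = 2.279 d.
k_d L₀/(k_2−k_d) = 0.348×40.8/(1.16−0.348) = 14.20/0.8120 = 17.49 mg/L.
e^(−k_d t) = e^(−0.348×2.279) = 0.4525; e^(−k_2 t) = e^(−1.16×2.279) = 0.07112.
D = 17.49 × (0.4525 − 0.07112) + 1.80 × 0.07112 = 6.668 + 0.1280 = 6.796 mg/L.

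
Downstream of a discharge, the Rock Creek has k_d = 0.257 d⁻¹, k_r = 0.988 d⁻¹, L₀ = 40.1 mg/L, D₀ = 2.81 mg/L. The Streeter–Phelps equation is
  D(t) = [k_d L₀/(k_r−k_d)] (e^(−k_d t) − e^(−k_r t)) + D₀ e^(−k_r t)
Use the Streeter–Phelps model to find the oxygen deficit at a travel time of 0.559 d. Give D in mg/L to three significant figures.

k_d L₀/(k_r−k_d) = 0.257×40.1/(0.988−0.257) = 10.31/0.7310 = 14.10 mg/L.
e^(−k_d t) = e^(−0.257×0.5590) = 0.8662; e^(−k_r t) = e^(−0.988×0.5590) = 0.5756.
D = 14.10 × (0.8662 − 0.5756) + 2.81 × 0.5756 = 4.096 + 1.618 = 5.714 mg/L.

D ≈ 5.71 mg/L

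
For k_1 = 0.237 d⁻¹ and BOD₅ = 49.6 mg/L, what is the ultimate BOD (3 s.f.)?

L₀ ≈ 71.4 mg/L

BOD₅ = L₀(1 − e^(−5k_1)) ⇒ L₀ = BOD₅ / (1 − e^(−5×0.237))
= 49.6 / (1 − 0.3057) = 49.6 / 0.6943 = 71.44 mg/L.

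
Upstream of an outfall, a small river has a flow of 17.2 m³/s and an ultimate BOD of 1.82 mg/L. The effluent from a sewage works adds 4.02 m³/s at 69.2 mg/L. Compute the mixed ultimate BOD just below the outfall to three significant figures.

Flow-weighted mixing: C = (Q_r C_r + Q_w C_w)/(Q_r + Q_w)
= (17.2×1.82 + 4.02×69.2)/(17.2 + 4.02) = 309.5/21.22 = 14.58 mg/L.

14.6 mg/L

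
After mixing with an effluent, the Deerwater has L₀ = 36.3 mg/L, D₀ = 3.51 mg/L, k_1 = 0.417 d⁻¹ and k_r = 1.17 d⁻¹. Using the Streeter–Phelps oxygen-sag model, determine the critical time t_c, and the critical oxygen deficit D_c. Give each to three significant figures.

t_c ≈ 1.12 d; D_c ≈ 8.13 mg/L

t_c = [1/(k_r−k_1)] ln[(k_r/k_1)(1 − D₀(k_r−k_1)/(k_1 L₀))]
= [1/(1.17−0.417)] ln[(1.17/0.417)(1 − 3.51×0.7530/(0.417×36.3))]
= (1/0.7530) ln[2.806 × 0.8254] = 1.328 × ln(2.316) = 1.328 × 0.8398 = 1.115 d.
D_c = (k_1/k_r) L₀ e^(−k_1 t_c) = (0.417/1.17) × 36.3 × e^(−0.417×1.115) = 0.3564 × 36.3 × 0.6281 = 8.126 mg/L.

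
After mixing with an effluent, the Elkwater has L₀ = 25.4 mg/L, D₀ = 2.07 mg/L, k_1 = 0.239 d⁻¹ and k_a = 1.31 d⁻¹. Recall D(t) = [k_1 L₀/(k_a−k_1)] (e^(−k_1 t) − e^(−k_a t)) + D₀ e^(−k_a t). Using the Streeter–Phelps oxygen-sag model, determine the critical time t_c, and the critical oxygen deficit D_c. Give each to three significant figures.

With k_a/k_1 = 5.481 and 1 − D₀(k_a−k_1)/(k_1 L₀) = 0.6348,
t_c = ln(5.481 × 0.6348) / (1.31 − 0.239) = ln(3.479) / 1.071 = 1.247/1.071 = 1.164 d.
L(t_c) = L₀ e^(−k_1 t_c) = 25.4 × 0.7571 = 19.23 mg/L, and at the critical point k_a D_c = k_1 L, so D_c = (0.239/1.31) × 19.23 = 3.508 mg/L.

t_c ≈ 1.16 d; D_c ≈ 3.51 mg/L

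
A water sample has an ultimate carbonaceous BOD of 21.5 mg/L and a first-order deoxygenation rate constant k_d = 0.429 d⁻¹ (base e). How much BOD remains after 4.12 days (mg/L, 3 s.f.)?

L_t = L₀ e^(−k_d t) = 21.5 × e^(−0.429×4.12) = 21.5 × 0.1708 = 3.671 mg/L.

L ≈ 3.67 mg/L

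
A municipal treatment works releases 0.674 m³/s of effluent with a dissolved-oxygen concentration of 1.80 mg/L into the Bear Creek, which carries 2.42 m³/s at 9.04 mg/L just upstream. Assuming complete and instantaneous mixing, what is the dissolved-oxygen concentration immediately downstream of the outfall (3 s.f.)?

7.46 mg/L

Flow-weighted mixing: C = (Q_r C_r + Q_w C_w)/(Q_r + Q_w)
= (2.42×9.04 + 0.674×1.80)/(2.42 + 0.674) = 23.09/3.094 = 7.463 mg/L.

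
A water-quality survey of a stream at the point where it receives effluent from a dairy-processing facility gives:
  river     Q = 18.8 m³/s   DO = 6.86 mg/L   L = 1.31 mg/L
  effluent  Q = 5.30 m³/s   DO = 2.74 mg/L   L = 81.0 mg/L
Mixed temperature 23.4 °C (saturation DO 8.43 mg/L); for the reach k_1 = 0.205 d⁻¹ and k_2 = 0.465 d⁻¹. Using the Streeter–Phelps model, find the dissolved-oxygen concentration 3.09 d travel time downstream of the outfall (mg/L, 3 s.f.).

Mixed DO = (18.8×6.86 + 5.30×2.74)/(18.8+5.30) = 143.5/24.10 = 5.954 mg/L.
Mixed L₀ = (18.8×1.31 + 5.30×81.0)/(24.10) = 453.9/24.10 = 18.84 mg/L.
Initial deficit D₀ = C_s − DO₀ = 8.43 − 5.954 = 2.476 mg/L.
D(3.09) = [0.205×18.84/(0.465−0.205)](e^(−0.205×3.09) − e^(−0.465×3.09)) + 2.476 e^(−0.465×3.09)
= 14.85 × (0.5308 − 0.2377) + 2.476 × 0.2377 = 4.941 mg/L.
DO = 8.43 − 4.941 = 3.489 mg/L.

DO ≈ 3.49 mg/L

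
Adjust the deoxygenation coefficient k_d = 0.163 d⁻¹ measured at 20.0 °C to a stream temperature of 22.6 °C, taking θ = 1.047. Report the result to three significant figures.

k_d ≈ 0.184 d⁻¹

k_d(T₂) = k_d(T₁) · θ^(T₂−T₁) = 0.163 × 1.047^(22.6−20.0)
= 0.163 × 1.047^2.60 = 0.163 × 1.127 = 0.1837 d⁻¹.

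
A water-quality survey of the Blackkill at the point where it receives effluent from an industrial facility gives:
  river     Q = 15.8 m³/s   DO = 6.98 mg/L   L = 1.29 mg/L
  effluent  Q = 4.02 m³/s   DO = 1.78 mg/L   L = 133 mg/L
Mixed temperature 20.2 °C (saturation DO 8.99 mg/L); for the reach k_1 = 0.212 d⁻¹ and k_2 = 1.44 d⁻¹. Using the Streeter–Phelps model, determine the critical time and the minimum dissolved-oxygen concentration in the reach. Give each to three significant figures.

t_c ≈ 0.742 d; minimum DO ≈ 5.47 mg/L

Mixed DO = (15.8×6.98 + 4.02×1.78)/(15.8+4.02) = 117.4/19.82 = 5.925 mg/L.
Mixed L₀ = (15.8×1.29 + 4.02×133)/(19.82) = 555.0/19.82 = 28.00 mg/L.
Initial deficit D₀ = C_s − DO₀ = 8.99 − 5.925 = 3.065 mg/L.
t_c = (1/1.228) ln[(1.44/0.212)(1 − 3.065×1.228/(0.212×28.00))] = 0.8143 × ln(2.487) = 0.7418 d.
D_c = (0.212/1.44) × 28.00 × e^(−0.212×0.7418) = 0.1472 × 28.00 × 0.8545 = 3.523 mg/L.
Minimum DO = 8.99 − 3.523 = 5.467 mg/L.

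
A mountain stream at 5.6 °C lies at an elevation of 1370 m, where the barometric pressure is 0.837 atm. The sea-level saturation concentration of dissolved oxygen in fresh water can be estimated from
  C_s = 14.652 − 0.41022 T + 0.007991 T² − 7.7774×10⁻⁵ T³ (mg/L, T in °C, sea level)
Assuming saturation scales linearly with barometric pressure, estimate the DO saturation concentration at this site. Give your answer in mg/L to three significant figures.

At sea level: C_s = 14.652 − 0.41022×5.6 + 0.007991×5.6² − 7.7774×10⁻⁵×5.6³ = 12.59 mg/L.
Pressure correction: C_s' = 12.59 × 0.837 = 10.54 mg/L.

C_s ≈ 10.5 mg/L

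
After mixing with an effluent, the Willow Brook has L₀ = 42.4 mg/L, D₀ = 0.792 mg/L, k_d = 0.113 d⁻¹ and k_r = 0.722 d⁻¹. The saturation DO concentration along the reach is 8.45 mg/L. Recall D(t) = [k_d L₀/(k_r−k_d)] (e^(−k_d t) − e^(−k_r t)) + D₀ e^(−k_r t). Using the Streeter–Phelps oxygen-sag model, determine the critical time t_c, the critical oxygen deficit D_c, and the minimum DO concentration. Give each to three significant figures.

t_c ≈ 2.87 d; D_c ≈ 4.80 mg/L; min DO ≈ 3.65 mg/L

With k_r/k_d = 6.389 and 1 − D₀(k_r−k_d)/(k_d L₀) = 0.8993,
t_c = ln(6.389 × 0.8993) / (0.722 − 0.113) = ln(5.746) / 0.6090 = 1.749/0.6090 = 2.871 d.
D_c = (k_d/k_r) L₀ e^(−k_d t_c) = (0.113/0.722) × 42.4 × e^(−0.113×2.871) = 0.1565 × 42.4 × 0.7229 = 4.797 mg/L.
Minimum DO = C_s − D_c = 8.45 − 4.797 = 3.653 mg/L.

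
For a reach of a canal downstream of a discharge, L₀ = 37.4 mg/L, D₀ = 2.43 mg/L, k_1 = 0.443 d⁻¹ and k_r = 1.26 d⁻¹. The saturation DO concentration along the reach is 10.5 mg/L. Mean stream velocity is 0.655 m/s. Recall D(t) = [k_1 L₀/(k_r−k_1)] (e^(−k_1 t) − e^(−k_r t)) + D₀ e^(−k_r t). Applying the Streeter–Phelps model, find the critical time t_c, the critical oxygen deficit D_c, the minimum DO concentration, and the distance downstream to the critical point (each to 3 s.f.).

At the critical point dD/dt = 0, so k_1 L₀ e^(−k_1 t) = k_r D. Substituting D(t) from the Streeter–Phelps equation and solving for t gives
t_c = ln[(k_r/k_1)(1 − D₀(k_r−k_1)/(k_1 L₀))] / (k_r−k_1).
Here k_r−k_1 = 0.8170 d⁻¹ and 1 − D₀(k_r−k_1)/(k_1 L₀) = 1 − 2.43×0.8170/(0.443×37.4) = 0.8802, so
t_c = ln(2.844 × 0.8802) / 0.8170 = 0.9177 / 0.8170 = 1.123 d.
L(t_c) = L₀ e^(−k_1 t_c) = 37.4 × 0.6080 = 22.74 mg/L, and at the critical point k_r D_c = k_1 L, so D_c = (0.443/1.26) × 22.74 = 7.995 mg/L.
Minimum DO = C_s − D_c = 10.5 − 7.995 = 2.505 mg/L.
x_c = v t_c = 0.655 m/s × 1.123 d × 86400 s/d = 63560 m ≈ 63.6 km.

t_c ≈ 1.12 d; D_c ≈ 7.99 mg/L; min DO ≈ 2.51 mg/L; x_c ≈ 63.6 km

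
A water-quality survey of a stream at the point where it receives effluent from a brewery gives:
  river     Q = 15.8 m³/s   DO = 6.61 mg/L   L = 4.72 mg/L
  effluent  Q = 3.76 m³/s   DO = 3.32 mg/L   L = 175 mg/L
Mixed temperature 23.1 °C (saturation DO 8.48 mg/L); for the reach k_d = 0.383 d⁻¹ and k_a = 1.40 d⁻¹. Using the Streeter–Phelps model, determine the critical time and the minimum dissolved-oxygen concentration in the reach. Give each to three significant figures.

Mixed DO = (15.8×6.61 + 3.76×3.32)/(15.8+3.76) = 116.9/19.56 = 5.978 mg/L.
Mixed L₀ = (15.8×4.72 + 3.76×175)/(19.56) = 732.6/19.56 = 37.45 mg/L.
Initial deficit D₀ = C_s − DO₀ = 8.48 − 5.978 = 2.502 mg/L.
t_c = (1/1.017) ln[(1.40/0.383)(1 − 2.502×1.017/(0.383×37.45))] = 0.9833 × ln(3.007) = 1.082 d.
D_c = (0.383/1.40) × 37.45 × e^(−0.383×1.082) = 0.2736 × 37.45 × 0.6606 = 6.769 mg/L.
Minimum DO = 8.48 − 6.769 = 1.711 mg/L.

t_c ≈ 1.08 d; minimum DO ≈ 1.71 mg/L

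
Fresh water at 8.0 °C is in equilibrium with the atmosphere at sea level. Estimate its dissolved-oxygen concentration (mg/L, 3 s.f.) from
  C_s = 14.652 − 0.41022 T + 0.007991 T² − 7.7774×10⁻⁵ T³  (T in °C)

C_s ≈ 11.8 mg/L

C_s = 14.652 − 0.41022×8.0 + 0.007991×8.0² − 7.7774×10⁻⁵×8.0³ = 11.84 mg/L.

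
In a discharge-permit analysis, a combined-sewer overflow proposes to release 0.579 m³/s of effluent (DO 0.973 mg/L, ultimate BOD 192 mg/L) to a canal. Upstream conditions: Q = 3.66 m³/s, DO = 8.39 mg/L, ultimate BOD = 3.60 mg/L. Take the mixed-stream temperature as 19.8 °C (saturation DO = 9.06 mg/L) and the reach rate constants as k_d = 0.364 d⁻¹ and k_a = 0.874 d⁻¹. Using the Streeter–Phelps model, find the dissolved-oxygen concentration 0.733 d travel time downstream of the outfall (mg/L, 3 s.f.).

Mixed DO = (3.66×8.39 + 0.579×0.973)/(3.66+0.579) = 31.27/4.239 = 7.377 mg/L.
Mixed L₀ = (3.66×3.60 + 0.579×192)/(4.239) = 124.3/4.239 = 29.33 mg/L.
Initial deficit D₀ = C_s − DO₀ = 9.06 − 7.377 = 1.683 mg/L.
D(0.733) = [0.364×29.33/(0.874−0.364)](e^(−0.364×0.733) − e^(−0.874×0.733)) + 1.683 e^(−0.874×0.733)
= 20.94 × (0.7658 − 0.5270) + 1.683 × 0.5270 = 5.888 mg/L.
DO = 9.06 − 5.888 = 3.172 mg/L.

DO ≈ 3.17 mg/L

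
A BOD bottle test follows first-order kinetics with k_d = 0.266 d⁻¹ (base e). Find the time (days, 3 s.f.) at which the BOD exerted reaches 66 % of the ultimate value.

y/L₀ = 1 − e^(−k_d t) = 0.66 ⇒ e^(−k_d t) = 0.340
t = −ln(0.340) / 0.266 = 1.079 / 0.266 = 4.056 d.

t ≈ 4.06 d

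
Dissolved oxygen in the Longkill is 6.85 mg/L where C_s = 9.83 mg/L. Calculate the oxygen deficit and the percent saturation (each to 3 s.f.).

D ≈ 2.98 mg/L; 69.7 % saturation

D = C_s − C = 9.83 − 6.85 = 2.98 mg/L.
% saturation = 6.85/9.83 × 100 = 69.7 %.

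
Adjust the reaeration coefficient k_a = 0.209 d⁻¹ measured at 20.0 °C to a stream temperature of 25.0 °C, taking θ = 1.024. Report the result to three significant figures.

k_a(T₂) = k_a(T₁) · θ^(T₂−T₁) = 0.209 × 1.024^(25.0−20.0)
= 0.209 × 1.024^5.00 = 0.209 × 1.126 = 0.2353 d⁻¹.

k_a ≈ 0.235 d⁻¹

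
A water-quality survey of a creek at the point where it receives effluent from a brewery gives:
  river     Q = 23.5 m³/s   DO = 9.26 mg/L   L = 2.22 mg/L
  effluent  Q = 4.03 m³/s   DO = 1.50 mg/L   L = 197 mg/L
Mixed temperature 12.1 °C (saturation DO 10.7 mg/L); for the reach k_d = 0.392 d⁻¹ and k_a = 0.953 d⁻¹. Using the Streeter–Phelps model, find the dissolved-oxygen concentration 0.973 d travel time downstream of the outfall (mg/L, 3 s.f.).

DO ≈ 3.51 mg/L

Mixed DO = (23.5×9.26 + 4.03×1.50)/(23.5+4.03) = 223.7/27.53 = 8.124 mg/L.
Mixed L₀ = (23.5×2.22 + 4.03×197)/(27.53) = 846.1/27.53 = 30.73 mg/L.
Initial deficit D₀ = C_s − DO₀ = 10.7 − 8.124 = 2.576 mg/L.
D(0.973) = [0.392×30.73/(0.953−0.392)](e^(−0.392×0.973) − e^(−0.953×0.973)) + 2.576 e^(−0.953×0.973)
= 21.47 × (0.6829 − 0.3956) + 2.576 × 0.3956 = 7.188 mg/L.
DO = 10.7 − 7.188 = 3.512 mg/L.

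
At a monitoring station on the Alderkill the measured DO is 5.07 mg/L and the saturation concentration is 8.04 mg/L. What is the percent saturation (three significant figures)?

63.1 % saturation

% saturation = C/C_s × 100 = 5.07/8.04 × 100 = 63.1 %.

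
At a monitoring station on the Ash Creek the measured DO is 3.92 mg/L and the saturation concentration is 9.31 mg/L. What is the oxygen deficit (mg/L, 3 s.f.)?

D = C_s − C = 9.31 − 3.92 = 5.39 mg/L.

D ≈ 5.39 mg/L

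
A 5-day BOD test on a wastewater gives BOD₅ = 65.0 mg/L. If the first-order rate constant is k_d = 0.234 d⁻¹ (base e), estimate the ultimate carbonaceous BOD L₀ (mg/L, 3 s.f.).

BOD₅ = L₀(1 − e^(−5k_d)) ⇒ L₀ = BOD₅ / (1 − e^(−5×0.234))
= 65.0 / (1 − 0.3104) = 65.0 / 0.6896 = 94.25 mg/L.

L₀ ≈ 94.3 mg/L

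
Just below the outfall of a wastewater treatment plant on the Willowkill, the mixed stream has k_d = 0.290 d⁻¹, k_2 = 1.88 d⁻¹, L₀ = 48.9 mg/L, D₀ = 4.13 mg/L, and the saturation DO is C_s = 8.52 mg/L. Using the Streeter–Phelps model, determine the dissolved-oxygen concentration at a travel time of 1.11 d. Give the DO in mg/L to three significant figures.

k_d L₀/(k_2−k_d) = 0.290×48.9/(1.88−0.290) = 14.18/1.590 = 8.919 mg/L.
e^(−k_d t) = e^(−0.290×1.110) = 0.7248; e^(−k_2 t) = e^(−1.88×1.110) = 0.1241.
D = 8.919 × (0.7248 − 0.1241) + 4.13 × 0.1241 = 5.357 + 0.5125 = 5.870 mg/L.
DO = C_s − D = 8.52 − 5.870 = 2.650 mg/L.

DO ≈ 2.65 mg/L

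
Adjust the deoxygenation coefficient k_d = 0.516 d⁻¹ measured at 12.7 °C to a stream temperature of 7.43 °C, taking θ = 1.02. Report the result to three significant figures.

k_d ≈ 0.465 d⁻¹

k_d(T₂) = k_d(T₁) · θ^(T₂−T₁) = 0.516 × 1.02^(7.43−12.7)
= 0.516 × 1.02^-5.27 = 0.516 × 0.9009 = 0.4649 d⁻¹.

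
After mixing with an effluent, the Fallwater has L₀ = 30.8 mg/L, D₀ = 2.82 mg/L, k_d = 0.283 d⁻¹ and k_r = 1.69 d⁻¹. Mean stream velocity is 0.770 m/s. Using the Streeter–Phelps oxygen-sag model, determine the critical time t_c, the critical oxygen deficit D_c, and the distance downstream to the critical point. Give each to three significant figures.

t_c = [1/(k_r−k_d)] ln[(k_r/k_d)(1 − D₀(k_r−k_d)/(k_d L₀))]
= [1/(1.69−0.283)] ln[(1.69/0.283)(1 − 2.82×1.407/(0.283×30.8))]
= (1/1.407) ln[5.972 × 0.5448] = 0.7107 × ln(3.253) = 0.7107 × 1.180 = 0.8384 d.
L(t_c) = L₀ e^(−k_d t_c) = 30.8 × 0.7888 = 24.29 mg/L, and at the critical point k_r D_c = k_d L, so D_c = (0.283/1.69) × 24.29 = 4.068 mg/L.
x_c = v t_c = 0.770 m/s × 0.8384 d × 86400 s/d = 55780 m ≈ 55.8 km.

t_c ≈ 0.838 d; D_c ≈ 4.07 mg/L; x_c ≈ 55.8 km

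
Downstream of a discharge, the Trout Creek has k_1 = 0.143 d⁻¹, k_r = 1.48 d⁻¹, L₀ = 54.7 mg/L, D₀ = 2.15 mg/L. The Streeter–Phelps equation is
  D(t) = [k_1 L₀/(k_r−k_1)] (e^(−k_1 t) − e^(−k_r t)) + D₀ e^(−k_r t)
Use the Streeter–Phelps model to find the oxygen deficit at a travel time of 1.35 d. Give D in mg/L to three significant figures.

k_1 L₀/(k_r−k_1) = 0.143×54.7/(1.48−0.143) = 7.822/1.337 = 5.850 mg/L.
e^(−k_1 t) = e^(−0.143×1.350) = 0.8244; e^(−k_r t) = e^(−1.48×1.350) = 0.1356.
D = 5.850 × (0.8244 − 0.1356) + 2.15 × 0.1356 = 4.030 + 0.2916 = 4.322 mg/L.

D ≈ 4.32 mg/L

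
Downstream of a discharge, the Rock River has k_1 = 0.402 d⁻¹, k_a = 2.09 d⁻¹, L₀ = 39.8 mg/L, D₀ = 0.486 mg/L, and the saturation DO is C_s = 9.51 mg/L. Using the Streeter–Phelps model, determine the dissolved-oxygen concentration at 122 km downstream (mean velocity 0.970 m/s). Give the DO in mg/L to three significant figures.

Travel time t = x/v = 122 km / (0.970 m/s) = 122000 m / 0.970 m/s = 125800 s = 1.456 d.
k_1 L₀/(k_a−k_1) = 0.402×39.8/(2.09−0.402) = 16.00/1.688 = 9.478 mg/L.
e^(−k_1 t) = e^(−0.402×1.456) = 0.5570; e^(−k_a t) = e^(−2.09×1.456) = 0.04772.
D = 9.478 × (0.5570 − 0.04772) + 0.486 × 0.04772 = 4.827 + 0.02319 = 4.850 mg/L.
DO = C_s − D = 9.51 − 4.850 = 4.660 mg/L.

DO ≈ 4.66 mg/L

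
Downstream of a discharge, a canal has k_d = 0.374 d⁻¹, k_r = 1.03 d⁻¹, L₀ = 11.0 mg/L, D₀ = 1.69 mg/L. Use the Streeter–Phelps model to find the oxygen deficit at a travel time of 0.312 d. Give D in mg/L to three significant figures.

k_d L₀/(k_r−k_d) = 0.374×11.0/(1.03−0.374) = 4.114/0.6560 = 6.271 mg/L.
e^(−k_d t) = e^(−0.374×0.3120) = 0.8899; e^(−k_r t) = e^(−1.03×0.3120) = 0.7252.
D = 6.271 × (0.8899 − 0.7252) + 1.69 × 0.7252 = 1.033 + 1.226 = 2.258 mg/L.

D ≈ 2.26 mg/L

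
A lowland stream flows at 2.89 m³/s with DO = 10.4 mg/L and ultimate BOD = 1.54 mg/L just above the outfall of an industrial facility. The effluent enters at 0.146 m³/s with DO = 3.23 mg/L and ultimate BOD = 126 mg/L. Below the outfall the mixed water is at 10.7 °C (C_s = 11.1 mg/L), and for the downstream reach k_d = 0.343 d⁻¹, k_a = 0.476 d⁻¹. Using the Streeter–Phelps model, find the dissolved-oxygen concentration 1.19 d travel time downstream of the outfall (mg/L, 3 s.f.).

DO ≈ 8.62 mg/L

Mixed DO = (2.89×10.4 + 0.146×3.23)/(2.89+0.146) = 30.53/3.036 = 10.06 mg/L.
Mixed L₀ = (2.89×1.54 + 0.146×126)/(3.036) = 22.85/3.036 = 7.525 mg/L.
Initial deficit D₀ = C_s − DO₀ = 11.1 − 10.06 = 1.045 mg/L.
D(1.19) = [0.343×7.525/(0.476−0.343)](e^(−0.343×1.19) − e^(−0.476×1.19)) + 1.045 e^(−0.476×1.19)
= 19.41 × (0.6649 − 0.5675) + 1.045 × 0.5675 = 2.482 mg/L.
DO = 11.1 − 2.482 = 8.618 mg/L.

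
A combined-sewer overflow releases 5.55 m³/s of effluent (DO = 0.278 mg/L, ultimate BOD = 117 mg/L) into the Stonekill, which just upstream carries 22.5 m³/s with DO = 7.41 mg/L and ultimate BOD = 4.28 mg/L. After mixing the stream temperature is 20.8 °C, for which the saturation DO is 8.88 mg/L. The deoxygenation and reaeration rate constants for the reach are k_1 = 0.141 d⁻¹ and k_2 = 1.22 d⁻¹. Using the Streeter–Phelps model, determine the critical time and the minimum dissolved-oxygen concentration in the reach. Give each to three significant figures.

Mixed DO = (22.5×7.41 + 5.55×0.278)/(22.5+5.55) = 168.3/28.05 = 5.999 mg/L.
Mixed L₀ = (22.5×4.28 + 5.55×117)/(28.05) = 745.7/28.05 = 26.58 mg/L.
Initial deficit D₀ = C_s − DO₀ = 8.88 − 5.999 = 2.881 mg/L.
t_c = (1/1.079) ln[(1.22/0.141)(1 − 2.881×1.079/(0.141×26.58))] = 0.9268 × ln(1.476) = 0.3609 d.
D_c = (0.141/1.22) × 26.58 × e^(−0.141×0.3609) = 0.1156 × 26.58 × 0.9504 = 2.920 mg/L.
Minimum DO = 8.88 − 2.920 = 5.960 mg/L.

t_c ≈ 0.361 d; minimum DO ≈ 5.96 mg/L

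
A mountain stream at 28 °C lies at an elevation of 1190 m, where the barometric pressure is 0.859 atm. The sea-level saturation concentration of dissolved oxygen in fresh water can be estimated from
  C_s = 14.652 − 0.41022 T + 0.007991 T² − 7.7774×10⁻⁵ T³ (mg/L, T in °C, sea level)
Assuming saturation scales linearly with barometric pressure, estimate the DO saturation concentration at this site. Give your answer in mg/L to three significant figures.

At sea level: C_s = 14.652 − 0.41022×28 + 0.007991×28² − 7.7774×10⁻⁵×28³ = 7.723 mg/L.
Pressure correction: C_s' = 7.723 × 0.859 = 6.634 mg/L.

C_s ≈ 6.63 mg/L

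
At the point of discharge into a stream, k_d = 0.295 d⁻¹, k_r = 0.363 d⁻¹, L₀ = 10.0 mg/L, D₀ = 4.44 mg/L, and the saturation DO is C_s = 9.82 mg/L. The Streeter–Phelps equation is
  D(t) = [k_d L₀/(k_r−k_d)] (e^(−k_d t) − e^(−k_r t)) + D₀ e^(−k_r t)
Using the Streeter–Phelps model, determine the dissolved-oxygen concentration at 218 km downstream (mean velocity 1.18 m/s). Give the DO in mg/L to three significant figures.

Travel time t = x/v = 218 km / (1.18 m/s) = 218000 m / 1.18 m/s = 184700 s = 2.138 d.
k_d L₀/(k_r−k_d) = 0.295×10.0/(0.363−0.295) = 2.950/0.06800 = 43.38 mg/L.
e^(−k_d t) = e^(−0.295×2.138) = 0.5322; e^(−k_r t) = e^(−0.363×2.138) = 0.4602.
D = 43.38 × (0.5322 − 0.4602) + 4.44 × 0.4602 = 3.124 + 2.043 = 5.167 mg/L.
DO = C_s − D = 9.82 − 5.167 = 4.653 mg/L.

DO ≈ 4.65 mg/L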